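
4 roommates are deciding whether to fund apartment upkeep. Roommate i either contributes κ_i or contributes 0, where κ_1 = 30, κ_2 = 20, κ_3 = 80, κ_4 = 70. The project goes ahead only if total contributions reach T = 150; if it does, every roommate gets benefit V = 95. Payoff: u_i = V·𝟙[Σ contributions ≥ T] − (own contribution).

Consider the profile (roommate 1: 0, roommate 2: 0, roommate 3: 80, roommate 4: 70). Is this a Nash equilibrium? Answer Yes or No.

Yes

Total = 150 ≥ 150: provided.
Roommate 1 (pledges 0, payoff 95): pledging 30 → total 180, payoff 65. No gain.
Roommate 2 (pledges 0, payoff 95): pledging 20 → total 170, payoff 75. No gain.
Roommate 3 (pledges 80, payoff 15): dropping to 0 → total 70, payoff 0. No gain.
Roommate 4 (pledges 70, payoff 25): dropping to 0 → total 80, payoff 0. No gain.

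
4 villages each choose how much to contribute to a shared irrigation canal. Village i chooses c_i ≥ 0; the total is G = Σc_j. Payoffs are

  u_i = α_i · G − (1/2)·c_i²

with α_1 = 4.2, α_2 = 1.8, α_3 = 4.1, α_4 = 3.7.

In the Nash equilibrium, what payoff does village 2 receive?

Village i's FOC: ∂u_i/∂c_i = α_i − c_i = 0, so c_i* = α_i.
NE contributions = (4.2, 1.8, 4.1, 3.7); G = 13.8.
u_2 = α_2·G − ½·(c_2)² = 1.8·13.8 − ½·1.8² = 23.22.

23.22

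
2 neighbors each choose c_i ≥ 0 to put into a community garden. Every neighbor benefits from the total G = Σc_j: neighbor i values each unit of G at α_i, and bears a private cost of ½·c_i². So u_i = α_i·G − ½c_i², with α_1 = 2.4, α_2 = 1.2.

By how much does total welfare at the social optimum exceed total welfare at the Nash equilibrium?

3.6

Neighbor i's FOC: ∂u_i/∂c_i = α_i − c_i = 0, so c_i* = α_i.
NE contributions = (2.4, 1.2); G = 3.6.
W^NE = (Σα)·G − ½Σα_i² = 3.6² − ½·7.2 = 9.36.
Planner sets c_i = Σα_j = 3.6 for every i, so G^SO = 2·3.6 = 7.2.
W^SO = (Σα)·G^SO − ½·2·(Σα)² = (2/2)·3.6² = 12.96.
Deadweight loss = W^SO − W^NE = 3.6.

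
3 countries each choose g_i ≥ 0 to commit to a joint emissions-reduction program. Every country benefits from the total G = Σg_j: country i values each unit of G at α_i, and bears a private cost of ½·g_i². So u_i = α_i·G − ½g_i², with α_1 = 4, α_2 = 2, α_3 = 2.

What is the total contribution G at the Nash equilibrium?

8

Country i's FOC: ∂u_i/∂g_i = α_i − g_i = 0, so g_i* = α_i.
NE contributions = (4, 2, 2); G = 8.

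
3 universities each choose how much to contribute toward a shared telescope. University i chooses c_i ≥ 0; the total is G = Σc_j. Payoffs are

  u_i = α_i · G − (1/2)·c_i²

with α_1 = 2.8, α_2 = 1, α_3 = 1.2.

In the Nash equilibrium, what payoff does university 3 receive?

University i's FOC: ∂u_i/∂c_i = α_i − c_i = 0, so c_i* = α_i.
NE contributions = (2.8, 1, 1.2); G = 5.
u_3 = α_3·G − ½·(c_3)² = 1.2·5 − ½·1.2² = 5.28.

5.28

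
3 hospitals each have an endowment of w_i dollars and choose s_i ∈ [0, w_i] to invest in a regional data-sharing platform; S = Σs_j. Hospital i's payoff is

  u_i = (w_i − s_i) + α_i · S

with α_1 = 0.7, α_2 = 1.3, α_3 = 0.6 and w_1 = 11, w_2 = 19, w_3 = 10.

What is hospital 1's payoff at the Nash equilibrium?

∂u_i/∂s_i = α_i − 1, so hospital i contributes w_i if α_i > 1, else 0.
α_i > 1 for i ∈ {2}; NE contributions (0, 19, 0), S = 19.
u_1 = (11 − 0) + 0.7·19 = 24.3.

24.3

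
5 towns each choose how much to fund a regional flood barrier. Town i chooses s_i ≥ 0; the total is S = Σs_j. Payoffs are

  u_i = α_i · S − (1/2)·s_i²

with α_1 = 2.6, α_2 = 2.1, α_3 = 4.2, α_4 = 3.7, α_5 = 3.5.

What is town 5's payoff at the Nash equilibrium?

50.225

Town i's FOC: ∂u_i/∂s_i = α_i − s_i = 0, so s_i* = α_i.
NE contributions = (2.6, 2.1, 4.2, 3.7, 3.5); S = 16.1.
u_5 = α_5·S − ½·(s_5)² = 3.5·16.1 − ½·3.5² = 50.225.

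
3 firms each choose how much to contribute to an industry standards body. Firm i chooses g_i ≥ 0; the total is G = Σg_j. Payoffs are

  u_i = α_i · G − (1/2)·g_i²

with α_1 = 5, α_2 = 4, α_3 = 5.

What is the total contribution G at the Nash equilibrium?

14

Firm i's FOC: ∂u_i/∂g_i = α_i − g_i = 0, so g_i* = α_i.
NE contributions = (5, 4, 5); G = 14.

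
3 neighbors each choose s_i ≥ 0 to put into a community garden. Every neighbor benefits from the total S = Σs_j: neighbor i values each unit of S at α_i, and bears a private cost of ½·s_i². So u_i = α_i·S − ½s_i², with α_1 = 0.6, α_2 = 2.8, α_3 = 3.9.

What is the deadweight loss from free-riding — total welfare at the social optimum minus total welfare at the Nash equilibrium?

38.35

Neighbor i's FOC: ∂u_i/∂s_i = α_i − s_i = 0, so s_i* = α_i.
NE contributions = (0.6, 2.8, 3.9); S = 7.3.
W^NE = (Σα)·S − ½Σα_i² = 7.3² − ½·23.41 = 41.585.
Planner sets s_i = Σα_j = 7.3 for every i, so S^SO = 3·7.3 = 21.9.
W^SO = (Σα)·S^SO − ½·3·(Σα)² = (3/2)·7.3² = 79.935.
Deadweight loss = W^SO − W^NE = 38.35.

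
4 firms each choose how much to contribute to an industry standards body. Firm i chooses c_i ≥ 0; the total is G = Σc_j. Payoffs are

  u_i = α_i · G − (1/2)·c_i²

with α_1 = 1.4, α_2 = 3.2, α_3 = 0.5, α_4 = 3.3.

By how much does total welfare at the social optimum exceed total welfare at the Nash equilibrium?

Firm i's FOC: ∂u_i/∂c_i = α_i − c_i = 0, so c_i* = α_i.
NE contributions = (1.4, 3.2, 0.5, 3.3); G = 8.4.
W^NE = (Σα)·G − ½Σα_i² = 8.4² − ½·23.34 = 58.89.
Planner sets c_i = Σα_j = 8.4 for every i, so G^SO = 4·8.4 = 33.6.
W^SO = (Σα)·G^SO − ½·4·(Σα)² = (4/2)·8.4² = 141.12.
Deadweight loss = W^SO − W^NE = 82.23.

82.23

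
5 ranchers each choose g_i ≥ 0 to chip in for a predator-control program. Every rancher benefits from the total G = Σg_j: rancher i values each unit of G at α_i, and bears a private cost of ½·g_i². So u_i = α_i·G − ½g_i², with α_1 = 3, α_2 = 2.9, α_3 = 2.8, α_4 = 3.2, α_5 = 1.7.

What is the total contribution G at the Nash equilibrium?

Rancher i's FOC: ∂u_i/∂g_i = α_i − g_i = 0, so g_i* = α_i.
NE contributions = (3, 2.9, 2.8, 3.2, 1.7); G = 13.6.

13.6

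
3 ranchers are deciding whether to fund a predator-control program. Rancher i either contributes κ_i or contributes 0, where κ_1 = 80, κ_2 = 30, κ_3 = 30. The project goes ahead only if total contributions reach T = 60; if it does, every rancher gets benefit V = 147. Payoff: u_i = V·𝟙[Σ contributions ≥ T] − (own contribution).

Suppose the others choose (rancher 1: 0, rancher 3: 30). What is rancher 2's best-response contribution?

30

Others' total = 30. Contributing 30 brings total to 60 ≥ 60: gain V − κ_2 = 117.
Best response: 30.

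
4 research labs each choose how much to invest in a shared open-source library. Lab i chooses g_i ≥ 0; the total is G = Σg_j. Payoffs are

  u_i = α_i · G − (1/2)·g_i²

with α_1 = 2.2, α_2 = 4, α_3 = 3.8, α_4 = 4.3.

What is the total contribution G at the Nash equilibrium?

Lab i's FOC: ∂u_i/∂g_i = α_i − g_i = 0, so g_i* = α_i.
NE contributions = (2.2, 4, 3.8, 4.3); G = 14.3.

14.3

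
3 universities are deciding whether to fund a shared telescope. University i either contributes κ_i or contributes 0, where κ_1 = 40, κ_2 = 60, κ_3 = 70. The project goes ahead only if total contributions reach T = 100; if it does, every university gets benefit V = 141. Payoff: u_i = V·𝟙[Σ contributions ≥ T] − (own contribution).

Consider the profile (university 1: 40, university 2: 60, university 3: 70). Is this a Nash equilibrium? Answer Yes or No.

Total = 170 ≥ 100: provided.
University 1 (pledges 40, payoff 101): dropping to 0 → total 130, payoff 141. Profitable deviation.

No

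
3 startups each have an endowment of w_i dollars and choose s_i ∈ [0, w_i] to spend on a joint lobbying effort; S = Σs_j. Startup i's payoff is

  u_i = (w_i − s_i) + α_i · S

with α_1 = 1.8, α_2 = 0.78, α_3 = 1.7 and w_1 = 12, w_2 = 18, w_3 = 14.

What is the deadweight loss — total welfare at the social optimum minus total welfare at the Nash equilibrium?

59.04

∂u_i/∂s_i = α_i − 1, so startup i contributes w_i if α_i > 1, else 0.
α_i > 1 for i ∈ {1, 3}; NE contributions (12, 0, 14), S = 26.
W^NE = Σw_i − S^NE + (Σα_i)·S^NE = 44 + 3.28·26 = 129.28.
Planner: ∂(Σu_j)/∂s_i = Σα_j − 1 = 3.28 > 0, so everyone contributes w_i; S^SO = 44, W^SO = 44 + 3.28·44 = 188.32.
Deadweight loss = 59.04.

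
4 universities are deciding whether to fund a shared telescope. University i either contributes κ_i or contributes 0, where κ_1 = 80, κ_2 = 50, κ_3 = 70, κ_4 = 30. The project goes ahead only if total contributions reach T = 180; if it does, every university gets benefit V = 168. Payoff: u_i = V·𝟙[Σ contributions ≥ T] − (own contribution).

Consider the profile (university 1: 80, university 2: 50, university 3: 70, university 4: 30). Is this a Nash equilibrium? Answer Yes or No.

Total = 230 ≥ 180: provided.
University 1 (pledges 80, payoff 88): dropping to 0 → total 150, payoff 0. No gain.
University 2 (pledges 50, payoff 118): dropping to 0 → total 180, payoff 168. Profitable deviation.

No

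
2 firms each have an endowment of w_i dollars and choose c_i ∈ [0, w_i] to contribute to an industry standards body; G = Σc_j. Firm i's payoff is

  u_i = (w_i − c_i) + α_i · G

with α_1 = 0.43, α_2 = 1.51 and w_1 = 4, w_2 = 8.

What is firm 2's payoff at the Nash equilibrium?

∂u_i/∂c_i = α_i − 1, so firm i contributes w_i if α_i > 1, else 0.
α_i > 1 for i ∈ {2}; NE contributions (0, 8), G = 8.
u_2 = (8 − 8) + 1.51·8 = 12.08.

12.08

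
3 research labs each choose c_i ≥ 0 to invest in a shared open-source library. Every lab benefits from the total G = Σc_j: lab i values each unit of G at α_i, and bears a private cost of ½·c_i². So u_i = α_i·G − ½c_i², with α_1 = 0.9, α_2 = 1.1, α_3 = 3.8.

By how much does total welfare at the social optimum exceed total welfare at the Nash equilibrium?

25.05

Lab i's FOC: ∂u_i/∂c_i = α_i − c_i = 0, so c_i* = α_i.
NE contributions = (0.9, 1.1, 3.8); G = 5.8.
W^NE = (Σα)·G − ½Σα_i² = 5.8² − ½·16.46 = 25.41.
Planner sets c_i = Σα_j = 5.8 for every i, so G^SO = 3·5.8 = 17.4.
W^SO = (Σα)·G^SO − ½·3·(Σα)² = (3/2)·5.8² = 50.46.
Deadweight loss = W^SO − W^NE = 25.05.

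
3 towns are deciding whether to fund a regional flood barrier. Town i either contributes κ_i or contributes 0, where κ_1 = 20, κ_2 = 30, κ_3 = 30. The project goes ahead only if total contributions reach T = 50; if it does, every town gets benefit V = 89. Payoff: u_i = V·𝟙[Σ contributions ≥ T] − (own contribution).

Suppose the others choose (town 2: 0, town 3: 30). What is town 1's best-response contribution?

Others' total = 30. Contributing 20 brings total to 50 ≥ 50: gain V − κ_1 = 69.
Best response: 20.

20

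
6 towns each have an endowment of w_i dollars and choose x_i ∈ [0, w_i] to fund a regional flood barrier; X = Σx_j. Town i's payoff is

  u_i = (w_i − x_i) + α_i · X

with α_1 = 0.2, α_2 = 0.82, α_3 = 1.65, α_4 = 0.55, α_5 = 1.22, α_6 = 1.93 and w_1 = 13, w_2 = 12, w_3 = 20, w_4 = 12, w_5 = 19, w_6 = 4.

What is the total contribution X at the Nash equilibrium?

∂u_i/∂x_i = α_i − 1, so town i contributes w_i if α_i > 1, else 0.
α_i > 1 for i ∈ {3, 5, 6}; NE contributions (0, 0, 20, 0, 19, 4), X = 43.

43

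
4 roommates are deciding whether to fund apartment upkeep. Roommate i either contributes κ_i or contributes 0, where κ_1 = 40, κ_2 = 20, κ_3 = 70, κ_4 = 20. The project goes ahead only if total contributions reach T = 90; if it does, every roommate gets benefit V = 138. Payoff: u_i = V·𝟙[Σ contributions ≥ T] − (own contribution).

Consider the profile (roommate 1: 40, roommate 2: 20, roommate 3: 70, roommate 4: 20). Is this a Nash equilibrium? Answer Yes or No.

No

Total = 150 ≥ 90: provided.
Roommate 1 (pledges 40, payoff 98): dropping to 0 → total 110, payoff 138. Profitable deviation.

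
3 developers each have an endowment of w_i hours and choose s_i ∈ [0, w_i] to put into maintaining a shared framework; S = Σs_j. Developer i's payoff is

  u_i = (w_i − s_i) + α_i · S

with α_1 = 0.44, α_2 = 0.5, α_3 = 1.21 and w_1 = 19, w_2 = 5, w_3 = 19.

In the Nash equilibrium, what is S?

∂u_i/∂s_i = α_i − 1, so developer i contributes w_i if α_i > 1, else 0.
α_i > 1 for i ∈ {3}; NE contributions (0, 0, 19), S = 19.

19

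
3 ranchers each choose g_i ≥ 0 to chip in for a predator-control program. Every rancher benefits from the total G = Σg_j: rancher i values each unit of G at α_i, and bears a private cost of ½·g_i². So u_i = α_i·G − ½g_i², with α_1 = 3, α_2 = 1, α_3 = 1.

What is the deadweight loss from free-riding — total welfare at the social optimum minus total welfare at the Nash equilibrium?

Rancher i's FOC: ∂u_i/∂g_i = α_i − g_i = 0, so g_i* = α_i.
NE contributions = (3, 1, 1); G = 5.
W^NE = (Σα)·G − ½Σα_i² = 5² − ½·11 = 19.5.
Planner sets g_i = Σα_j = 5 for every i, so G^SO = 3·5 = 15.
W^SO = (Σα)·G^SO − ½·3·(Σα)² = (3/2)·5² = 37.5.
Deadweight loss = W^SO − W^NE = 18.

18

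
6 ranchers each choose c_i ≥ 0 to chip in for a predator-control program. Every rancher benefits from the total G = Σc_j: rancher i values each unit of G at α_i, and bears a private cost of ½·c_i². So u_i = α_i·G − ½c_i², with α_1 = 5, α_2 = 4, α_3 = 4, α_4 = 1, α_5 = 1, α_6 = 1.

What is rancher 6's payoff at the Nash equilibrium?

Rancher i's FOC: ∂u_i/∂c_i = α_i − c_i = 0, so c_i* = α_i.
NE contributions = (5, 4, 4, 1, 1, 1); G = 16.
u_6 = α_6·G − ½·(c_6)² = 1·16 − ½·1² = 15.5.

15.5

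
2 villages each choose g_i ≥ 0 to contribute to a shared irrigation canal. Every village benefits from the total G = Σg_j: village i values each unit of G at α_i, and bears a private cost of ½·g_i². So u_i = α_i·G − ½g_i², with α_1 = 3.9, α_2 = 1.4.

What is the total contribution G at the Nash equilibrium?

Village i's FOC: ∂u_i/∂g_i = α_i − g_i = 0, so g_i* = α_i.
NE contributions = (3.9, 1.4); G = 5.3.

5.3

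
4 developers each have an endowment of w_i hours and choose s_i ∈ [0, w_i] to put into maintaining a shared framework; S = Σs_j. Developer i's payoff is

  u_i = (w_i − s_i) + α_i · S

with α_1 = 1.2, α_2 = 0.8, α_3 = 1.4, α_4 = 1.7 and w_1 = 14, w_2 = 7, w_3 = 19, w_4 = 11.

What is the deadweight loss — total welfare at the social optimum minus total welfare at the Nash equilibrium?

28.7

∂u_i/∂s_i = α_i − 1, so developer i contributes w_i if α_i > 1, else 0.
α_i > 1 for i ∈ {1, 3, 4}; NE contributions (14, 0, 19, 11), S = 44.
W^NE = Σw_i − S^NE + (Σα_i)·S^NE = 51 + 4.1·44 = 231.4.
Planner: ∂(Σu_j)/∂s_i = Σα_j − 1 = 4.1 > 0, so everyone contributes w_i; S^SO = 51, W^SO = 51 + 4.1·51 = 260.1.
Deadweight loss = 28.7.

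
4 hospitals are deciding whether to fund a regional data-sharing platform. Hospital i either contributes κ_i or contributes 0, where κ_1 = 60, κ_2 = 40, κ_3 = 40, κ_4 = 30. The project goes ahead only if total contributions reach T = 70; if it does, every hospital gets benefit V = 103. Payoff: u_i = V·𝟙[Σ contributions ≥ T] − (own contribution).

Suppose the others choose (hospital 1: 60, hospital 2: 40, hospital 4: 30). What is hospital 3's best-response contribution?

0

Others' total = 130 ≥ 70; contributing adds cost 40 for no extra benefit.
Best response: 0.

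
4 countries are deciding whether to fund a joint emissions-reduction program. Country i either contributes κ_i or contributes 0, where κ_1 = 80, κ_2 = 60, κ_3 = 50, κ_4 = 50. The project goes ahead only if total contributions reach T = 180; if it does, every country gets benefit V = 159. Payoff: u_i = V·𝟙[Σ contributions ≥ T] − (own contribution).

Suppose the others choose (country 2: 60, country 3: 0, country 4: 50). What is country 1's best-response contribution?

80

Others' total = 110. Contributing 80 brings total to 190 ≥ 180: gain V − κ_1 = 79.
Best response: 80.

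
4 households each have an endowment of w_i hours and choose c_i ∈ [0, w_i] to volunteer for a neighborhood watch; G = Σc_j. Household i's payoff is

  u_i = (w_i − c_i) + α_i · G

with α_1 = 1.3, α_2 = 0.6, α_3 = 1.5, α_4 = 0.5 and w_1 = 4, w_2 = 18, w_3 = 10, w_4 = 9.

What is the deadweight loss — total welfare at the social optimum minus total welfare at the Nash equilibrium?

78.3

∂u_i/∂c_i = α_i − 1, so household i contributes w_i if α_i > 1, else 0.
α_i > 1 for i ∈ {1, 3}; NE contributions (4, 0, 10, 0), G = 14.
W^NE = Σw_i − G^NE + (Σα_i)·G^NE = 41 + 2.9·14 = 81.6.
Planner: ∂(Σu_j)/∂c_i = Σα_j − 1 = 2.9 > 0, so everyone contributes w_i; G^SO = 41, W^SO = 41 + 2.9·41 = 159.9.
Deadweight loss = 78.3.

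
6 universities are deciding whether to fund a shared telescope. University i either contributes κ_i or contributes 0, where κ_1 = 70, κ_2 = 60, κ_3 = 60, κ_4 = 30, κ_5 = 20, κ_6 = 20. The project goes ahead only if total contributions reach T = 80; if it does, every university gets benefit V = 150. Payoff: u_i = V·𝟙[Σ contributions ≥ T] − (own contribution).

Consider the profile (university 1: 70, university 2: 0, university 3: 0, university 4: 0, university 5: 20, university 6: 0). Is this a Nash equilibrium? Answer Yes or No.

Yes

Total = 90 ≥ 80: provided.
University 1 (pledges 70, payoff 80): dropping to 0 → total 20, payoff 0. No gain.
University 2 (pledges 0, payoff 150): pledging 60 → total 150, payoff 90. No gain.
University 3 (pledges 0, payoff 150): pledging 60 → total 150, payoff 90. No gain.
University 4 (pledges 0, payoff 150): pledging 30 → total 120, payoff 120. No gain.
University 5 (pledges 20, payoff 130): dropping to 0 → total 70, payoff 0. No gain.
University 6 (pledges 0, payoff 150): pledging 20 → total 110, payoff 130. No gain.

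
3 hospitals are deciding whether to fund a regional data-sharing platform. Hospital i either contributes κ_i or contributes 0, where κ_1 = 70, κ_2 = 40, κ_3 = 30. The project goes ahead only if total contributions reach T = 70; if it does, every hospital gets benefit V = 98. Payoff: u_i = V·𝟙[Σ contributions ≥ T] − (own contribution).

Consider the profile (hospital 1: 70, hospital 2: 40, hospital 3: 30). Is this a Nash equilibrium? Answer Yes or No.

No

Total = 140 ≥ 70: provided.
Hospital 1 (pledges 70, payoff 28): dropping to 0 → total 70, payoff 98. Profitable deviation.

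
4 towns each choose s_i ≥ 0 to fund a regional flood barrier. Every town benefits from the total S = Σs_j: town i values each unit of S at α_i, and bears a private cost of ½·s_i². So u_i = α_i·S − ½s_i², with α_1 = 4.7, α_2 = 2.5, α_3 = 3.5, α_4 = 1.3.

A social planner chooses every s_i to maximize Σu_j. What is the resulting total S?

48

Planner FOC: ∂(Σu_j)/∂s_i = (Σα_j) − s_i = 0, so s_i^SO = Σα_j = 12 for every i; S^SO = 48.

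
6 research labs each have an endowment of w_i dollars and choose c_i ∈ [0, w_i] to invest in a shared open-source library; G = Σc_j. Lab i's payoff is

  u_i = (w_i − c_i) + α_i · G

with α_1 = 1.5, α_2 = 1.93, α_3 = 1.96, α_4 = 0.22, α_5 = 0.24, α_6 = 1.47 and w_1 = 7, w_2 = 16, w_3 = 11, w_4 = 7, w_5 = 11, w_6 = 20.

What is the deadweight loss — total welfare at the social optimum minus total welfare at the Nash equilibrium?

∂u_i/∂c_i = α_i − 1, so lab i contributes w_i if α_i > 1, else 0.
α_i > 1 for i ∈ {1, 2, 3, 6}; NE contributions (7, 16, 11, 0, 0, 20), G = 54.
W^NE = Σw_i − G^NE + (Σα_i)·G^NE = 72 + 6.32·54 = 413.28.
Planner: ∂(Σu_j)/∂c_i = Σα_j − 1 = 6.32 > 0, so everyone contributes w_i; G^SO = 72, W^SO = 72 + 6.32·72 = 527.04.
Deadweight loss = 113.76.

113.76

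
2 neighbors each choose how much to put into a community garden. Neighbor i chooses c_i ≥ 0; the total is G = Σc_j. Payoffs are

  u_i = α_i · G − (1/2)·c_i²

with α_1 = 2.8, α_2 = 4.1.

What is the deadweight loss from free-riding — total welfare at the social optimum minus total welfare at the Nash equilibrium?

12.325

Neighbor i's FOC: ∂u_i/∂c_i = α_i − c_i = 0, so c_i* = α_i.
NE contributions = (2.8, 4.1); G = 6.9.
W^NE = (Σα)·G − ½Σα_i² = 6.9² − ½·24.65 = 35.285.
Planner sets c_i = Σα_j = 6.9 for every i, so G^SO = 2·6.9 = 13.8.
W^SO = (Σα)·G^SO − ½·2·(Σα)² = (2/2)·6.9² = 47.61.
Deadweight loss = W^SO − W^NE = 12.325.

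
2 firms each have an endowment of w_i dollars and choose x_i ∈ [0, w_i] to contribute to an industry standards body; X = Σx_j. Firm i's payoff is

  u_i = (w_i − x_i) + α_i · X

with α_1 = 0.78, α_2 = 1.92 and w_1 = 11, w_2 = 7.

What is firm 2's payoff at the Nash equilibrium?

13.44

∂u_i/∂x_i = α_i − 1, so firm i contributes w_i if α_i > 1, else 0.
α_i > 1 for i ∈ {2}; NE contributions (0, 7), X = 7.
u_2 = (7 − 7) + 1.92·7 = 13.44.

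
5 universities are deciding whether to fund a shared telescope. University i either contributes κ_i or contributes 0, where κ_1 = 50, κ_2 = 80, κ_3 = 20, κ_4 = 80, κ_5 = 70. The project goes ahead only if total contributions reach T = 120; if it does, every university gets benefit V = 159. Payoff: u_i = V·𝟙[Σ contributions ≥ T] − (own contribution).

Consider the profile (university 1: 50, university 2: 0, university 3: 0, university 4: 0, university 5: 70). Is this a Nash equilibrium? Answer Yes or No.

Yes

Total = 120 ≥ 120: provided.
University 1 (pledges 50, payoff 109): dropping to 0 → total 70, payoff 0. No gain.
University 2 (pledges 0, payoff 159): pledging 80 → total 200, payoff 79. No gain.
University 3 (pledges 0, payoff 159): pledging 20 → total 140, payoff 139. No gain.
University 4 (pledges 0, payoff 159): pledging 80 → total 200, payoff 79. No gain.
University 5 (pledges 70, payoff 89): dropping to 0 → total 50, payoff 0. No gain.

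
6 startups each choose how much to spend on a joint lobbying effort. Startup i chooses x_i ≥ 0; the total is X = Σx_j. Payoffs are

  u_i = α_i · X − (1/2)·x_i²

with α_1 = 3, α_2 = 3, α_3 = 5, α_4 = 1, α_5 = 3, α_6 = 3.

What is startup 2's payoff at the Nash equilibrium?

Startup i's FOC: ∂u_i/∂x_i = α_i − x_i = 0, so x_i* = α_i.
NE contributions = (3, 3, 5, 1, 3, 3); X = 18.
u_2 = α_2·X − ½·(x_2)² = 3·18 − ½·3² = 49.5.

49.5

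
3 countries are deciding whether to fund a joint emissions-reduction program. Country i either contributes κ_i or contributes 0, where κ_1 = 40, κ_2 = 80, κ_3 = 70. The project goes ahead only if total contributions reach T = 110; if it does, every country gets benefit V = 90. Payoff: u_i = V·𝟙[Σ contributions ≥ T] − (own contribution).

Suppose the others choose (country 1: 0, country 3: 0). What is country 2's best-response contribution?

0

Others' total = 0. Even contributing 80 gives 80 < 110: no benefit either way.
Best response: 0.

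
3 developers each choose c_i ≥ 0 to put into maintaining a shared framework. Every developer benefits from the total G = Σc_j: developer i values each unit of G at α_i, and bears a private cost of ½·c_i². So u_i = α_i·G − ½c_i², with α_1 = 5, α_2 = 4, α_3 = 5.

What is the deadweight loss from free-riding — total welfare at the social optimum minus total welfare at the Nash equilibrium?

Developer i's FOC: ∂u_i/∂c_i = α_i − c_i = 0, so c_i* = α_i.
NE contributions = (5, 4, 5); G = 14.
W^NE = (Σα)·G − ½Σα_i² = 14² − ½·66 = 163.
Planner sets c_i = Σα_j = 14 for every i, so G^SO = 3·14 = 42.
W^SO = (Σα)·G^SO − ½·3·(Σα)² = (3/2)·14² = 294.
Deadweight loss = W^SO − W^NE = 131.

131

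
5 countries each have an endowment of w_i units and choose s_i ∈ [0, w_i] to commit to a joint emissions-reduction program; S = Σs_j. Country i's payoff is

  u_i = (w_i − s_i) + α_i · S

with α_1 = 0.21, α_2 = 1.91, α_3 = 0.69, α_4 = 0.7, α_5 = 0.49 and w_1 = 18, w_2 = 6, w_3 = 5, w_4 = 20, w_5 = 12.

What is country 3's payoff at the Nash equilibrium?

∂u_i/∂s_i = α_i − 1, so country i contributes w_i if α_i > 1, else 0.
α_i > 1 for i ∈ {2}; NE contributions (0, 6, 0, 0, 0), S = 6.
u_3 = (5 − 0) + 0.69·6 = 9.14.

9.14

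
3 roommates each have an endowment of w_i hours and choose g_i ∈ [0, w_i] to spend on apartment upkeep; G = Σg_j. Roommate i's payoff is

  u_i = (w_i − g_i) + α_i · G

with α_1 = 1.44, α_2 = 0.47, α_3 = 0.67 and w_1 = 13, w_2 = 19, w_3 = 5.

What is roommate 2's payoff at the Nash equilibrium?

∂u_i/∂g_i = α_i − 1, so roommate i contributes w_i if α_i > 1, else 0.
α_i > 1 for i ∈ {1}; NE contributions (13, 0, 0), G = 13.
u_2 = (19 − 0) + 0.47·13 = 25.11.

25.11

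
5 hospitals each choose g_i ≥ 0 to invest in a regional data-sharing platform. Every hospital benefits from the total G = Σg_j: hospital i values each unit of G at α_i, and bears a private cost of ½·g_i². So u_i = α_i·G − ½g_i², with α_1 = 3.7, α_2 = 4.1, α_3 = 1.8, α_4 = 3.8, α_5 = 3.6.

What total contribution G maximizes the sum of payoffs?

85

Planner FOC: ∂(Σu_j)/∂g_i = (Σα_j) − g_i = 0, so g_i^SO = Σα_j = 17 for every i; G^SO = 85.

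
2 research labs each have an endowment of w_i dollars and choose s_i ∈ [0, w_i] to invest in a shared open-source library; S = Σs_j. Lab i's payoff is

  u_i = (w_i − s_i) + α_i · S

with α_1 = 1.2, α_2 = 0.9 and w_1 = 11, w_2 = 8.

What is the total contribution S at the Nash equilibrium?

∂u_i/∂s_i = α_i − 1, so lab i contributes w_i if α_i > 1, else 0.
α_i > 1 for i ∈ {1}; NE contributions (11, 0), S = 11.

11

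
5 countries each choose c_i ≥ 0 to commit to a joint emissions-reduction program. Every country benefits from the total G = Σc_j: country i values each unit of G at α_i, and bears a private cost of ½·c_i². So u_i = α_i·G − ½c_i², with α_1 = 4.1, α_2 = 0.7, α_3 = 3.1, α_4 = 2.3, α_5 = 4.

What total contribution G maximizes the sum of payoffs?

71

Planner FOC: ∂(Σu_j)/∂c_i = (Σα_j) − c_i = 0, so c_i^SO = Σα_j = 14.2 for every i; G^SO = 71.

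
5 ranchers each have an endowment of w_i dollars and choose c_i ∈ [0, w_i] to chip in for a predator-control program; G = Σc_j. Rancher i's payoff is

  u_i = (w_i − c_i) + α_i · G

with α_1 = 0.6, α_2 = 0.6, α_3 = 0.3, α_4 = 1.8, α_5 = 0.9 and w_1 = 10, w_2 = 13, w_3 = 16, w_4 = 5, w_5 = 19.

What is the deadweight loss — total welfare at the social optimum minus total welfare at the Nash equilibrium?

185.6

∂u_i/∂c_i = α_i − 1, so rancher i contributes w_i if α_i > 1, else 0.
α_i > 1 for i ∈ {4}; NE contributions (0, 0, 0, 5, 0), G = 5.
W^NE = Σw_i − G^NE + (Σα_i)·G^NE = 63 + 3.2·5 = 79.
Planner: ∂(Σu_j)/∂c_i = Σα_j − 1 = 3.2 > 0, so everyone contributes w_i; G^SO = 63, W^SO = 63 + 3.2·63 = 264.6.
Deadweight loss = 185.6.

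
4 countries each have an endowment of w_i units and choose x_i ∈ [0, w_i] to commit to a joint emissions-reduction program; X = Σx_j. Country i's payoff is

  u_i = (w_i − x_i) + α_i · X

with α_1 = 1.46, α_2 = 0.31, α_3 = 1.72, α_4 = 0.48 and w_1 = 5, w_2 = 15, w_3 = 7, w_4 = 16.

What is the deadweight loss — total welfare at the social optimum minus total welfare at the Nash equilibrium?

∂u_i/∂x_i = α_i − 1, so country i contributes w_i if α_i > 1, else 0.
α_i > 1 for i ∈ {1, 3}; NE contributions (5, 0, 7, 0), X = 12.
W^NE = Σw_i − X^NE + (Σα_i)·X^NE = 43 + 2.97·12 = 78.64.
Planner: ∂(Σu_j)/∂x_i = Σα_j − 1 = 2.97 > 0, so everyone contributes w_i; X^SO = 43, W^SO = 43 + 2.97·43 = 170.71.
Deadweight loss = 92.07.

92.07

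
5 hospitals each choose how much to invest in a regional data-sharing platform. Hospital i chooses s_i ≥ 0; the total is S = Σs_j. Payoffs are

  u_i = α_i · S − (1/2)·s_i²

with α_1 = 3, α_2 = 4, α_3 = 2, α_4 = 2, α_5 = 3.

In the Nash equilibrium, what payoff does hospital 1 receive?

37.5

Hospital i's FOC: ∂u_i/∂s_i = α_i − s_i = 0, so s_i* = α_i.
NE contributions = (3, 4, 2, 2, 3); S = 14.
u_1 = α_1·S − ½·(s_1)² = 3·14 − ½·3² = 37.5.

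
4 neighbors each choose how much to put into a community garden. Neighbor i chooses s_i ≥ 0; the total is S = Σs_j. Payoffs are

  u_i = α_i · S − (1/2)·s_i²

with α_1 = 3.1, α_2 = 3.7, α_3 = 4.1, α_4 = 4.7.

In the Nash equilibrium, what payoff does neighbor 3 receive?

Neighbor i's FOC: ∂u_i/∂s_i = α_i − s_i = 0, so s_i* = α_i.
NE contributions = (3.1, 3.7, 4.1, 4.7); S = 15.6.
u_3 = α_3·S − ½·(s_3)² = 4.1·15.6 − ½·4.1² = 55.555.

55.555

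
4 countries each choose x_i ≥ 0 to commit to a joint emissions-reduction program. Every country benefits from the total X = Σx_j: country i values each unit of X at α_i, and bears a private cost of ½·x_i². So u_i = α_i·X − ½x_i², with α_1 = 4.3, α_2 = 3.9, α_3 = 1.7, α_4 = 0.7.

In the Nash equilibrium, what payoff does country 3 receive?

Country i's FOC: ∂u_i/∂x_i = α_i − x_i = 0, so x_i* = α_i.
NE contributions = (4.3, 3.9, 1.7, 0.7); X = 10.6.
u_3 = α_3·X − ½·(x_3)² = 1.7·10.6 − ½·1.7² = 16.575.

16.575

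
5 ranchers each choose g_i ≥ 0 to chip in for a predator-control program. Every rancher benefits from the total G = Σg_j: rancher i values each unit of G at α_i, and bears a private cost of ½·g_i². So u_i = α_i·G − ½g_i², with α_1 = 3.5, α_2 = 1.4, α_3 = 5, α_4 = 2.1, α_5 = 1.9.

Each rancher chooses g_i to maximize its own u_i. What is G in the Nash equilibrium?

13.9

Rancher i's FOC: ∂u_i/∂g_i = α_i − g_i = 0, so g_i* = α_i.
NE contributions = (3.5, 1.4, 5, 2.1, 1.9); G = 13.9.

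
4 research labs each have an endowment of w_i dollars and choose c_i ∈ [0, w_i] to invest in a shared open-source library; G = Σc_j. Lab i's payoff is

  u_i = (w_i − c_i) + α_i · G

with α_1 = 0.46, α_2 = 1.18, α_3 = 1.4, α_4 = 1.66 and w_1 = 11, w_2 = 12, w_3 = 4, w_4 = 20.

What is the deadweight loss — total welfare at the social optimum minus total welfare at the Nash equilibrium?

40.7

∂u_i/∂c_i = α_i − 1, so lab i contributes w_i if α_i > 1, else 0.
α_i > 1 for i ∈ {2, 3, 4}; NE contributions (0, 12, 4, 20), G = 36.
W^NE = Σw_i − G^NE + (Σα_i)·G^NE = 47 + 3.7·36 = 180.2.
Planner: ∂(Σu_j)/∂c_i = Σα_j − 1 = 3.7 > 0, so everyone contributes w_i; G^SO = 47, W^SO = 47 + 3.7·47 = 220.9.
Deadweight loss = 40.7.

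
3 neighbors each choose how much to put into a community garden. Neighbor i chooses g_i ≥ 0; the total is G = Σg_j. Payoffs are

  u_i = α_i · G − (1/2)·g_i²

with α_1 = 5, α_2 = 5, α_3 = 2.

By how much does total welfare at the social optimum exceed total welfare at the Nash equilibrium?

Neighbor i's FOC: ∂u_i/∂g_i = α_i − g_i = 0, so g_i* = α_i.
NE contributions = (5, 5, 2); G = 12.
W^NE = (Σα)·G − ½Σα_i² = 12² − ½·54 = 117.
Planner sets g_i = Σα_j = 12 for every i, so G^SO = 3·12 = 36.
W^SO = (Σα)·G^SO − ½·3·(Σα)² = (3/2)·12² = 216.
Deadweight loss = W^SO − W^NE = 99.

99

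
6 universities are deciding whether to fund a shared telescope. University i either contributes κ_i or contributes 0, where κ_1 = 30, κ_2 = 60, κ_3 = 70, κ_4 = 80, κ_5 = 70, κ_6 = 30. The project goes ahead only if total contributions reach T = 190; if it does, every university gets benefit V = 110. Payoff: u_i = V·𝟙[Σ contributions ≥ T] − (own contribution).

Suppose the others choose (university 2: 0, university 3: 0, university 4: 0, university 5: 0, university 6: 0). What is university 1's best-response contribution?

Others' total = 0. Even contributing 30 gives 30 < 190: no benefit either way.
Best response: 0.

0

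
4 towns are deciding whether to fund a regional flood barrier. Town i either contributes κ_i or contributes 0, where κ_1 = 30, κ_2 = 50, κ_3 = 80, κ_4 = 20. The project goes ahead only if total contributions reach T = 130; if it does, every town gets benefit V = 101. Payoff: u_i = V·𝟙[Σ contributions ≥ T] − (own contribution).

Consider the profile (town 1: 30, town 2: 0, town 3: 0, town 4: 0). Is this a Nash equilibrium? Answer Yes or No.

Total = 30 < 130: not provided.
Town 1 (pledges 30, payoff -30): dropping to 0 → total 0, payoff 0. Profitable deviation.

No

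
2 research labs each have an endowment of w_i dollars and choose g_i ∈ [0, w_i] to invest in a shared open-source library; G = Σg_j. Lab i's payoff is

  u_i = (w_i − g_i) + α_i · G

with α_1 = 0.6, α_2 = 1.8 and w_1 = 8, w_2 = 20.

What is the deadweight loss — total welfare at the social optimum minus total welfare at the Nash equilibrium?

11.2

∂u_i/∂g_i = α_i − 1, so lab i contributes w_i if α_i > 1, else 0.
α_i > 1 for i ∈ {2}; NE contributions (0, 20), G = 20.
W^NE = Σw_i − G^NE + (Σα_i)·G^NE = 28 + 1.4·20 = 56.
Planner: ∂(Σu_j)/∂g_i = Σα_j − 1 = 1.4 > 0, so everyone contributes w_i; G^SO = 28, W^SO = 28 + 1.4·28 = 67.2.
Deadweight loss = 11.2.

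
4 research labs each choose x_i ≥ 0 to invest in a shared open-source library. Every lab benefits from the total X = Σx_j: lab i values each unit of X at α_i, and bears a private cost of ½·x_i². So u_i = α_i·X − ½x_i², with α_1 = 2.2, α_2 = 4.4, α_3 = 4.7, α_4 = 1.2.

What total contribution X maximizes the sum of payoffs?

Planner FOC: ∂(Σu_j)/∂x_i = (Σα_j) − x_i = 0, so x_i^SO = Σα_j = 12.5 for every i; X^SO = 50.

50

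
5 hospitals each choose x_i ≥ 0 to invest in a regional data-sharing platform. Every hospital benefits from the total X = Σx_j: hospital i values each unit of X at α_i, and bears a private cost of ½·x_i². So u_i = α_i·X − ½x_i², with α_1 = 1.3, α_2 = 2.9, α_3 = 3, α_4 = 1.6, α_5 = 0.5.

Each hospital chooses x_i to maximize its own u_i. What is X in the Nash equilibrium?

9.3

Hospital i's FOC: ∂u_i/∂x_i = α_i − x_i = 0, so x_i* = α_i.
NE contributions = (1.3, 2.9, 3, 1.6, 0.5); X = 9.3.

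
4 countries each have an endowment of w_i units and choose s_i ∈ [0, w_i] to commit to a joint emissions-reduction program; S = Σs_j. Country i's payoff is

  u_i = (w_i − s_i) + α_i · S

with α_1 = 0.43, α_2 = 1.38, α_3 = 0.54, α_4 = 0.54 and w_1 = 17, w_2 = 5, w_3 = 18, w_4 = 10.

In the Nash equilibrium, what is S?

5

∂u_i/∂s_i = α_i − 1, so country i contributes w_i if α_i > 1, else 0.
α_i > 1 for i ∈ {2}; NE contributions (0, 5, 0, 0), S = 5.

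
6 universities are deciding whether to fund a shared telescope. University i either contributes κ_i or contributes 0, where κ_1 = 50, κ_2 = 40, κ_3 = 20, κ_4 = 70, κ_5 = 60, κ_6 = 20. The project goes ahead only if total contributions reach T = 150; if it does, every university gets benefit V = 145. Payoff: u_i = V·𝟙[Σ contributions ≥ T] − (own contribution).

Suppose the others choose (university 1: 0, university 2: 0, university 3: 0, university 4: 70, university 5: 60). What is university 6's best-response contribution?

Others' total = 130. Contributing 20 brings total to 150 ≥ 150: gain V − κ_6 = 125.
Best response: 20.

20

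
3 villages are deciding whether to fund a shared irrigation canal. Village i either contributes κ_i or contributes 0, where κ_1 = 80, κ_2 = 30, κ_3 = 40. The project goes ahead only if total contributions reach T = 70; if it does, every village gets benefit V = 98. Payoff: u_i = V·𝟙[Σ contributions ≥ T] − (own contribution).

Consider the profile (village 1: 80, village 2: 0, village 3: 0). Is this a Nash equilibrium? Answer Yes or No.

Yes

Total = 80 ≥ 70: provided.
Village 1 (pledges 80, payoff 18): dropping to 0 → total 0, payoff 0. No gain.
Village 2 (pledges 0, payoff 98): pledging 30 → total 110, payoff 68. No gain.
Village 3 (pledges 0, payoff 98): pledging 40 → total 120, payoff 58. No gain.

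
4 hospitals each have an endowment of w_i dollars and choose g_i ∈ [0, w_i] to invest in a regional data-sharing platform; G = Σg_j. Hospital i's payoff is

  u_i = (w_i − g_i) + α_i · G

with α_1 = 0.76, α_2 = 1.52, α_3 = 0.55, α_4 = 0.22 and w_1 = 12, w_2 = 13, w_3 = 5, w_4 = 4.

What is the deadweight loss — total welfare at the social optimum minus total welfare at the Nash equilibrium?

43.05

∂u_i/∂g_i = α_i − 1, so hospital i contributes w_i if α_i > 1, else 0.
α_i > 1 for i ∈ {2}; NE contributions (0, 13, 0, 0), G = 13.
W^NE = Σw_i − G^NE + (Σα_i)·G^NE = 34 + 2.05·13 = 60.65.
Planner: ∂(Σu_j)/∂g_i = Σα_j − 1 = 2.05 > 0, so everyone contributes w_i; G^SO = 34, W^SO = 34 + 2.05·34 = 103.7.
Deadweight loss = 43.05.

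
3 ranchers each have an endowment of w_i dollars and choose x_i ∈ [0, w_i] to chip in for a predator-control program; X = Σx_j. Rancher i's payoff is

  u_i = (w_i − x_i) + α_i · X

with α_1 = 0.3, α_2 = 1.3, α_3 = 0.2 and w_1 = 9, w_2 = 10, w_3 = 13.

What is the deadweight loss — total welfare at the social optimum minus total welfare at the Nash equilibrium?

17.6

∂u_i/∂x_i = α_i − 1, so rancher i contributes w_i if α_i > 1, else 0.
α_i > 1 for i ∈ {2}; NE contributions (0, 10, 0), X = 10.
W^NE = Σw_i − X^NE + (Σα_i)·X^NE = 32 + 0.8·10 = 40.
Planner: ∂(Σu_j)/∂x_i = Σα_j − 1 = 0.8 > 0, so everyone contributes w_i; X^SO = 32, W^SO = 32 + 0.8·32 = 57.6.
Deadweight loss = 17.6.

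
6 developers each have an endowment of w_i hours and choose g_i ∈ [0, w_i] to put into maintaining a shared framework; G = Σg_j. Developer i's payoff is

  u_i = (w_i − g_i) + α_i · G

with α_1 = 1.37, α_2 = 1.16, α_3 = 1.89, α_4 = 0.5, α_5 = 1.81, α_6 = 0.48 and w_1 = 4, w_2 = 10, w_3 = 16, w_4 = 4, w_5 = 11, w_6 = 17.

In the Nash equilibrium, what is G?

41

∂u_i/∂g_i = α_i − 1, so developer i contributes w_i if α_i > 1, else 0.
α_i > 1 for i ∈ {1, 2, 3, 5}; NE contributions (4, 10, 16, 0, 11, 0), G = 41.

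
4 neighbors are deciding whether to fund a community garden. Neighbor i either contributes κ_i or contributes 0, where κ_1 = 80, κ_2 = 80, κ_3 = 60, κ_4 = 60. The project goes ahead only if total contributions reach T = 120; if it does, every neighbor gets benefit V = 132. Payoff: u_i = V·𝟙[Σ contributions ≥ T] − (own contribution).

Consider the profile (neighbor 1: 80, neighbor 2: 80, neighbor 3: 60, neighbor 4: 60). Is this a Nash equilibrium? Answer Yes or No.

No

Total = 280 ≥ 120: provided.
Neighbor 1 (pledges 80, payoff 52): dropping to 0 → total 200, payoff 132. Profitable deviation.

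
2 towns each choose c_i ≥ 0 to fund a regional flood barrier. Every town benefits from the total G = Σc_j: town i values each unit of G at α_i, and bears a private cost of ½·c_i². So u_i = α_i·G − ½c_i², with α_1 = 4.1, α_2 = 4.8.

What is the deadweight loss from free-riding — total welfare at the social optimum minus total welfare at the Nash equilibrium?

Town i's FOC: ∂u_i/∂c_i = α_i − c_i = 0, so c_i* = α_i.
NE contributions = (4.1, 4.8); G = 8.9.
W^NE = (Σα)·G − ½Σα_i² = 8.9² − ½·39.85 = 59.285.
Planner sets c_i = Σα_j = 8.9 for every i, so G^SO = 2·8.9 = 17.8.
W^SO = (Σα)·G^SO − ½·2·(Σα)² = (2/2)·8.9² = 79.21.
Deadweight loss = W^SO − W^NE = 19.925.

19.925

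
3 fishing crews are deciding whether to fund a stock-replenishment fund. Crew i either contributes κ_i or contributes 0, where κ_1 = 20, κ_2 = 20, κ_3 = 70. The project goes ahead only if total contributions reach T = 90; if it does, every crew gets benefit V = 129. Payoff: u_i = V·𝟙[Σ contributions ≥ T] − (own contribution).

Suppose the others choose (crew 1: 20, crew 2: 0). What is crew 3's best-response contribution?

70

Others' total = 20. Contributing 70 brings total to 90 ≥ 90: gain V − κ_3 = 59.
Best response: 70.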